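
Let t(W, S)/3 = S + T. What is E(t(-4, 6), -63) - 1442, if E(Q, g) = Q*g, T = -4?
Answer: -1820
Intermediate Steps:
t(W, S) = -12 + 3*S (t(W, S) = 3*(S - 4) = 3*(-4 + S) = -12 + 3*S)
E(t(-4, 6), -63) - 1442 = (-12 + 3*6)*(-63) - 1442 = (-12 + 18)*(-63) - 1442 = 6*(-63) - 1442 = -378 - 1442 = -1820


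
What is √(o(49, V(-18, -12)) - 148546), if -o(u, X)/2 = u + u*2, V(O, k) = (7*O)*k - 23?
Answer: 122*I*√10 ≈ 385.8*I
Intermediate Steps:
V(O, k) = -23 + 7*O*k (V(O, k) = 7*O*k - 23 = -23 + 7*O*k)
o(u, X) = -6*u (o(u, X) = -2*(u + u*2) = -2*(u + 2*u) = -6*u)
√(o(49, V(-18, -12)) - 148546) = √(-6*49 - 148546) = √(-294 - 148546) = √(-148840) = 122*I*√10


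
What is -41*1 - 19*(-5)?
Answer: 54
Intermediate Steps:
-41*1 - 19*(-5) = -41 + 95 = 54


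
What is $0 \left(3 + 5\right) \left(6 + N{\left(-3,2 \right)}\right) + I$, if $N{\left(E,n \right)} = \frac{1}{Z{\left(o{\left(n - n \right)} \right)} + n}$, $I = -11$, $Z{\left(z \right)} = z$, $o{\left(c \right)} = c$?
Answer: $-11$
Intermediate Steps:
$N{\left(E,n \right)} = \frac{1}{n}$ ($N{\left(E,n \right)} = \frac{1}{\left(n - n\right) + n} = \frac{1}{0 + n} = \frac{1}{n}$)
$0 \left(3 + 5\right) \left(6 + N{\left(-3,2 \right)}\right) + I = 0 \left(3 + 5\right) \left(6 + \frac{1}{2}\right) - 11 = 0 \cdot 8 \left(6 + \frac{1}{2}\right) - 11 = 0 \cdot 8 \cdot \frac{13}{2} - 11 = 0 \cdot 52 - 11 = 0 - 11 = -11$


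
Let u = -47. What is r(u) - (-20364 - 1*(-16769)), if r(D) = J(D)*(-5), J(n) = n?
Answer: 3830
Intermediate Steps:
r(D) = -5*D (r(D) = D*(-5) = -5*D)
r(u) - (-20364 - 1*(-16769)) = -5*(-47) - (-20364 - 1*(-16769)) = 235 - (-20364 + 16769) = 235 - 1*(-3595) = 235 + 3595 = 3830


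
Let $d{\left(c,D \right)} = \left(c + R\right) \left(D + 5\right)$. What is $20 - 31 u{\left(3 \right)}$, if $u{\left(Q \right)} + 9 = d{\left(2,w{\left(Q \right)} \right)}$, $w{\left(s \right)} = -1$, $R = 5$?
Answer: $-569$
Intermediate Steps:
$d{\left(c,D \right)} = \left(5 + D\right) \left(5 + c\right)$ ($d{\left(c,D \right)} = \left(c + 5\right) \left(D + 5\right) = \left(5 + c\right) \left(5 + D\right) = \left(5 + D\right) \left(5 + c\right)$)
$u{\left(Q \right)} = 19$ ($u{\left(Q \right)} = -9 + \left(25 + 5 \left(-1\right) + 5 \cdot 2 - 2\right) = -9 + \left(25 - 5 + 10 - 2\right) = -9 + 28 = 19$)
$20 - 31 u{\left(3 \right)} = 20 - 589 = -569$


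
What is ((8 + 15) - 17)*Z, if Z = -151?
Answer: -906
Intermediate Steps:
((8 + 15) - 17)*Z = ((8 + 15) - 17)*(-151) = (23 - 17)*(-151) = 6*(-151) = -906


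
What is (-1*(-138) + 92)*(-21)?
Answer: -4830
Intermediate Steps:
(-1*(-138) + 92)*(-21) = (138 + 92)*(-21) = 230*(-21) = -4830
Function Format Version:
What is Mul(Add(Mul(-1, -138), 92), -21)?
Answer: -4830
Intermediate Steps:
Mul(Add(Mul(-1, -138), 92), -21) = Mul(Add(138, 92), -21) = Mul(230, -21) = -4830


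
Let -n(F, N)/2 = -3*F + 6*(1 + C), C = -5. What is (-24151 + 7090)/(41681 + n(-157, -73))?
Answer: -17061/40787 ≈ -0.41829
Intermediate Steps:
n(F, N) = 48 + 6*F (n(F, N) = -2*(-3*F + 6*(1 - 5)) = -2*(-3*F + 6*(-4)) = -2*(-3*F - 24) = -2*(-24 - 3*F) = 48 + 6*F)
(-24151 + 7090)/(41681 + n(-157, -73)) = (-24151 + 7090)/(41681 + (48 + 6*(-157))) = -17061/(41681 + (48 - 942)) = -17061/(41681 - 894) = -17061/40787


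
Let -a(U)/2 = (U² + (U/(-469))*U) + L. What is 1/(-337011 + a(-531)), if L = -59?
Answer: -469/421918313 ≈ -1.1116e-6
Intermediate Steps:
a(U) = 118 - 936*U²/469 (a(U) = -2*((U² + (U/(-469))*U) - 59) = -2*((U² + (U*(-1/469))*U) - 59) = -2*((U² + (-U/469)*U) - 59) = -2*((U² - U²/469) - 59) = -2*(468*U²/469 - 59) = -2*(-59 + 468*U²/469) = 118 - 936*U²/469)
1/(-337011 + a(-531)) = 1/(-337011 + (118 - 936/469*(-531)²)) = 1/(-337011 + (118 - 936/469*281961)) = 1/(-337011 + (118 - 263915496/469)) = 1/(-337011 - 263860154/469) = 1/(-421918313/469) = -469/421918313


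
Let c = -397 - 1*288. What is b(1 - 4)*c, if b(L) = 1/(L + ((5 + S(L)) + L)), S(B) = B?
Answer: 685/4 ≈ 171.25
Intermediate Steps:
c = -685 (c = -397 - 288 = -685)
b(L) = 1/(5 + 3*L) (b(L) = 1/(L + ((5 + L) + L)) = 1/(L + (5 + 2*L)) = 1/(5 + 3*L))
b(1 - 4)*c = -685/(5 + 3*(1 - 4)) = -685/(5 + 3*(-3)) = -685/(5 - 9) = -685/(-4) = -¼*(-685) = 685/4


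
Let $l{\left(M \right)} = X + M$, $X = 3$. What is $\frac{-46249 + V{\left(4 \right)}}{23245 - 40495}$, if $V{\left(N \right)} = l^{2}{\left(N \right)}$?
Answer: $\frac{308}{115} \approx 2.6783$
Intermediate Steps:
$l{\left(M \right)} = 3 + M$
$V{\left(N \right)} = \left(3 + N\right)^{2}$
$\frac{-46249 + V{\left(4 \right)}}{23245 - 40495} = \frac{-46249 + \left(3 + 4\right)^{2}}{23245 - 40495} = \frac{-46249 + 7^{2}}{-17250} = \left(-46249 + 49\right) \left(- \frac{1}{17250}\right) = \left(-46200\right) \left(- \frac{1}{17250}\right) = \frac{308}{115}$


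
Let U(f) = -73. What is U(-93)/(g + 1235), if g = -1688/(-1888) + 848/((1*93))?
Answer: -1602204/27325531 ≈ -0.058634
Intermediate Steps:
g = 219751/21948 (g = -1688*(-1/1888) + 848/93 = 211/236 + 848*(1/93) = 211/236 + 848/93 = 219751/21948 ≈ 10.012)
U(-93)/(g + 1235) = -73/(219751/21948 + 1235) = -73/27325531/21948 = -73*21948/27325531 = -1602204/27325531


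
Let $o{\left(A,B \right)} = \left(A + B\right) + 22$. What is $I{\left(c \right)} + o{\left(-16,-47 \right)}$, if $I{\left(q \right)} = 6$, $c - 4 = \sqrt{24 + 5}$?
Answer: $-35$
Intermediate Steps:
$o{\left(A,B \right)} = 22 + A + B$
$c = 4 + \sqrt{29}$ ($c = 4 + \sqrt{24 + 5} = 4 + \sqrt{29} \approx 9.3852$)
$I{\left(c \right)} + o{\left(-16,-47 \right)} = 6 - 41 = -35$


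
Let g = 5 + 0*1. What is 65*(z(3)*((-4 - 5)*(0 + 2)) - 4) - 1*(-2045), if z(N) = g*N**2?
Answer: -50865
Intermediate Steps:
g = 5 (g = 5 + 0 = 5)
z(N) = 5*N**2
65*(z(3)*((-4 - 5)*(0 + 2)) - 4) - 1*(-2045) = 65*((5*3**2)*((-4 - 5)*(0 + 2)) - 4) - 1*(-2045) = 65*((5*9)*(-9*2) - 4) + 2045 = 65*(45*(-18) - 4) + 2045 = 65*(-810 - 4) + 2045 = 65*(-814) + 2045 = -52910 + 2045 = -50865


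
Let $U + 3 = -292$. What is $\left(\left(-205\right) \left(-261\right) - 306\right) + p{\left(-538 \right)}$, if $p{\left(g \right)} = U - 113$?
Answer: $52791$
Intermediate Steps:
$U = -295$ ($U = -3 - 292 = -295$)
$p{\left(g \right)} = -408$ ($p{\left(g \right)} = -295 - 113 = -408$)
$\left(\left(-205\right) \left(-261\right) - 306\right) + p{\left(-538 \right)} = \left(\left(-205\right) \left(-261\right) - 306\right) - 408 = \left(53505 - 306\right) - 408 = 53199 - 408 = 52791$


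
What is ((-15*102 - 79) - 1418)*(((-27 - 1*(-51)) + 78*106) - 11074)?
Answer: 8421114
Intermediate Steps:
((-15*102 - 79) - 1418)*(((-27 - 1*(-51)) + 78*106) - 11074) = ((-1530 - 79) - 1418)*(((-27 + 51) + 8268) - 11074) = (-1609 - 1418)*((24 + 8268) - 11074) = -3027*(8292 - 11074) = -3027*(-2782) = 8421114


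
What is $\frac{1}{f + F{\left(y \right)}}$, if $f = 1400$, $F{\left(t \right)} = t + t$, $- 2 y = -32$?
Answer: $\frac{1}{1432} \approx 0.00069832$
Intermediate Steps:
$y = 16$ ($y = \left(- \frac{1}{2}\right) \left(-32\right) = 16$)
$F{\left(t \right)} = 2 t$
$\frac{1}{f + F{\left(y \right)}} = \frac{1}{1400 + 2 \cdot 16} = \frac{1}{1400 + 32} = \frac{1}{1432}$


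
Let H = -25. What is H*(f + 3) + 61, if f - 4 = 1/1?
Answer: -139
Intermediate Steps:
f = 5 (f = 4 + 1/1 = 4 + 1 = 5)
H*(f + 3) + 61 = -25*(5 + 3) + 61 = -25*8 + 61 = -200 + 61 = -139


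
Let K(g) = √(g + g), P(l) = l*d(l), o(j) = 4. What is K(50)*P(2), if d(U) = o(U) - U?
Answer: 40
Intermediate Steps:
d(U) = 4 - U
P(l) = l*(4 - l)
K(g) = √2*√g (K(g) = √(2*g) = √2*√g)
K(50)*P(2) = (√2*√50)*(2*(4 - 1*2)) = (√2*(5*√2))*(2*(4 - 2)) = 10*(2*2) = 10*4 = 40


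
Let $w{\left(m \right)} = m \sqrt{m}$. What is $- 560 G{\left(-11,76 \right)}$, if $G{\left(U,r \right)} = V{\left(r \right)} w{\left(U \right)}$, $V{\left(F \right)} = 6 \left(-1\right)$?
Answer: $- 36960 i \sqrt{11} \approx - 1.2258 \cdot 10^{5} i$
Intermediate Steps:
$V{\left(F \right)} = -6$
$w{\left(m \right)} = m^{\frac{3}{2}}$
$G{\left(U,r \right)} = - 6 U^{\frac{3}{2}}$
$- 560 G{\left(-11,76 \right)} = - 560 \left(- 6 \left(-11\right)^{\frac{3}{2}}\right) = - 560 \left(- 6 \left(- 11 i \sqrt{11}\right)\right) = - 560 \cdot 66 i \sqrt{11} = - 36960 i \sqrt{11}$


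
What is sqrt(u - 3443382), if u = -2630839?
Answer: I*sqrt(6074221) ≈ 2464.6*I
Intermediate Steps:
sqrt(u - 3443382) = sqrt(-2630839 - 3443382) = sqrt(-6074221) = I*sqrt(6074221)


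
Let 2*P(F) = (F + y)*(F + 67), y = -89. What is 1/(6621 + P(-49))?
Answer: 1/5379 ≈ 0.00018591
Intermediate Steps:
P(F) = (-89 + F)*(67 + F)/2 (P(F) = ((F - 89)*(F + 67))/2 = ((-89 + F)*(67 + F))/2 = (-89 + F)*(67 + F)/2)
1/(6621 + P(-49)) = 1/(6621 + (-5963/2 + (½)*(-49)² - 11*(-49))) = 1/(6621 + (-5963/2 + (½)*2401 + 539)) = 1/(6621 + (-5963/2 + 2401/2 + 539)) = 1/(6621 - 1242) = 1/5379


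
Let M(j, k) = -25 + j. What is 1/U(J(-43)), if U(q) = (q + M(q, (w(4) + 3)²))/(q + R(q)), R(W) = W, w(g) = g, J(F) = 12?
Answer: -24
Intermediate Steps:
U(q) = (-25 + 2*q)/(2*q) (U(q) = (q + (-25 + q))/(q + q) = (-25 + 2*q)/((2*q)) = (-25 + 2*q)*(1/(2*q)) = (-25 + 2*q)/(2*q))
1/U(J(-43)) = 1/((-25/2 + 12)/12) = 1/((1/12)*(-½)) = 1/(-1/24) = -24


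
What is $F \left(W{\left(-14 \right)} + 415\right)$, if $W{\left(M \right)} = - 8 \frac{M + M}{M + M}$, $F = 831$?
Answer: $338217$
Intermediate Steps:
$W{\left(M \right)} = -8$ ($W{\left(M \right)} = - 8 \frac{2 M}{2 M} = - 8 \cdot 2 M \frac{1}{2 M} = \left(-8\right) 1 = -8$)
$F \left(W{\left(-14 \right)} + 415\right) = 831 \left(-8 + 415\right) = 831 \cdot 407 = 338217$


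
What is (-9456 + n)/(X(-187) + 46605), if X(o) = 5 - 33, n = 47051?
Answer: 37595/46577 ≈ 0.80716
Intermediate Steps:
X(o) = -28
(-9456 + n)/(X(-187) + 46605) = (-9456 + 47051)/(-28 + 46605) = 37595/46577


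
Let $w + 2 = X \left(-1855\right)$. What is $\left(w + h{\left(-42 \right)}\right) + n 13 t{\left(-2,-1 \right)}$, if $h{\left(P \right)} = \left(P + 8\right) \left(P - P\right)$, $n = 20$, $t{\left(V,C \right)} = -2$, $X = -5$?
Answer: $8753$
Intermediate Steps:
$h{\left(P \right)} = 0$ ($h{\left(P \right)} = \left(8 + P\right) 0 = 0$)
$w = 9273$ ($w = -2 - -9275 = -2 + 9275 = 9273$)
$\left(w + h{\left(-42 \right)}\right) + n 13 t{\left(-2,-1 \right)} = \left(9273 + 0\right) + 20 \cdot 13 \left(-2\right) = 9273 + 260 \left(-2\right) = 9273 - 520 = 8753$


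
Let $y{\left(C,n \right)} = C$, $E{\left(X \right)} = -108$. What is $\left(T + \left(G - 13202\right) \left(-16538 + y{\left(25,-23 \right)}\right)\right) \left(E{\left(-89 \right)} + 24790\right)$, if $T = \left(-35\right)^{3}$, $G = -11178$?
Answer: $9935592612330$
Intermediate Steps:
$T = -42875$
$\left(T + \left(G - 13202\right) \left(-16538 + y{\left(25,-23 \right)}\right)\right) \left(E{\left(-89 \right)} + 24790\right) = \left(-42875 + \left(-11178 - 13202\right) \left(-16538 + 25\right)\right) \left(-108 + 24790\right) = \left(-42875 - -402586940\right) 24682 = \left(-42875 + 402586940\right) 24682 = 402544065 \cdot 24682 = 9935592612330$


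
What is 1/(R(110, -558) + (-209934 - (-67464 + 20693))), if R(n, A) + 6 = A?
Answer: -1/163727 ≈ -6.1077e-6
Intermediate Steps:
R(n, A) = -6 + A
1/(R(110, -558) + (-209934 - (-67464 + 20693))) = 1/((-6 - 558) + (-209934 - (-67464 + 20693))) = 1/(-564 + (-209934 - 1*(-46771))) = 1/(-564 + (-209934 + 46771)) = 1/(-564 - 163163) = 1/(-163727) = -1/163727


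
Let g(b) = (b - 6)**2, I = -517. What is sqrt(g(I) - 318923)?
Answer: I*sqrt(45394) ≈ 213.06*I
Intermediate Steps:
g(b) = (-6 + b)**2
sqrt(g(I) - 318923) = sqrt((-6 - 517)**2 - 318923) = sqrt((-523)**2 - 318923) = sqrt(273529 - 318923) = sqrt(-45394) = I*sqrt(45394)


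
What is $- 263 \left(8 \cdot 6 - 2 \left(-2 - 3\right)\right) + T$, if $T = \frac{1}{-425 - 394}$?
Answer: $- \frac{12493027}{819} \approx -15254.0$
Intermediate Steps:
$T = - \frac{1}{819}$ ($T = \frac{1}{-819} = - \frac{1}{819} \approx -0.001221$)
$- 263 \left(8 \cdot 6 - 2 \left(-2 - 3\right)\right) + T = - 263 \left(8 \cdot 6 - 2 \left(-2 - 3\right)\right) - \frac{1}{819} = - 263 \left(48 - -10\right) - \frac{1}{819} = - 263 \left(48 + 10\right) - \frac{1}{819} = \left(-263\right) 58 - \frac{1}{819} = -15254 - \frac{1}{819} = - \frac{12493027}{819}$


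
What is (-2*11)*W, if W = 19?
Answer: -418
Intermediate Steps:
(-2*11)*W = -2*11*19 = -22*19 = -418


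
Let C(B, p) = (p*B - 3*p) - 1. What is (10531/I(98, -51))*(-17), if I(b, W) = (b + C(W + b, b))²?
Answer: -179027/19439281 ≈ -0.0092095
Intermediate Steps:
C(B, p) = -1 - 3*p + B*p (C(B, p) = (B*p - 3*p) - 1 = (-3*p + B*p) - 1 = -1 - 3*p + B*p)
I(b, W) = (-1 - 2*b + b*(W + b))² (I(b, W) = (b + (-1 - 3*b + (W + b)*b))² = (b + (-1 - 3*b + b*(W + b)))² = (-1 - 2*b + b*(W + b))²)
(10531/I(98, -51))*(-17) = (10531/((1 + 2*98 - 1*98*(-51 + 98))²))*(-17) = (10531/((1 + 196 - 1*98*47)²))*(-17) = (10531/((1 + 196 - 4606)²))*(-17) = (10531/((-4409)²))*(-17) = (10531/19439281)*(-17) = -179027/19439281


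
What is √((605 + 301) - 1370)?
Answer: 4*I*√29 ≈ 21.541*I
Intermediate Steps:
√((605 + 301) - 1370) = √(906 - 1370) = √(-464) = 4*I*√29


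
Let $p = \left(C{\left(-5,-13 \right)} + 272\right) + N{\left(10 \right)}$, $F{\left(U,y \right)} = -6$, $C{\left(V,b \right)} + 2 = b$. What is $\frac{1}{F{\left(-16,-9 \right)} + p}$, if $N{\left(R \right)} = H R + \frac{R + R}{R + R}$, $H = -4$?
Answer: $\frac{1}{212} \approx 0.004717$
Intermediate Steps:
$C{\left(V,b \right)} = -2 + b$
$N{\left(R \right)} = 1 - 4 R$ ($N{\left(R \right)} = - 4 R + \frac{R + R}{R + R} = - 4 R + \frac{2 R}{2 R} = - 4 R + 2 R \frac{1}{2 R} = - 4 R + 1 = 1 - 4 R$)
$p = 218$ ($p = \left(\left(-2 - 13\right) + 272\right) + \left(1 - 40\right) = \left(-15 + 272\right) + \left(1 - 40\right) = 257 - 39 = 218$)
$\frac{1}{F{\left(-16,-9 \right)} + p} = \frac{1}{-6 + 218} = \frac{1}{212}$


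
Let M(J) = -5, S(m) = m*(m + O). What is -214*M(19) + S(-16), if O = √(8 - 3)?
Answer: 1326 - 16*√5 ≈ 1290.2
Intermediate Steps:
O = √5 ≈ 2.2361
S(m) = m*(m + √5)
-214*M(19) + S(-16) = -214*(-5) - 16*(-16 + √5) = 1070 + (256 - 16*√5) = 1326 - 16*√5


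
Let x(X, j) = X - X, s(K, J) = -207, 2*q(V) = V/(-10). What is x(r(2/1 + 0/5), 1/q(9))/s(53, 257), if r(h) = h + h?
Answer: 0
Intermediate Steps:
q(V) = -V/20 (q(V) = (V/(-10))/2 = (V*(-⅒))/2 = (-V/10)/2 = -V/20)
r(h) = 2*h
x(X, j) = 0
x(r(2/1 + 0/5), 1/q(9))/s(53, 257) = 0/(-207) = 0*(-1/207) = 0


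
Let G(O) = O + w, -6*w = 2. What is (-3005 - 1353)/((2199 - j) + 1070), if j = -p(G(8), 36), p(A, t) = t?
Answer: -4358/3305 ≈ -1.3186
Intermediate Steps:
w = -⅓ (w = -⅙*2 = -⅓ ≈ -0.33333)
G(O) = -⅓ + O (G(O) = O - ⅓ = -⅓ + O)
j = -36 (j = -1*36 = -36)
(-3005 - 1353)/((2199 - j) + 1070) = (-3005 - 1353)/((2199 - 1*(-36)) + 1070) = -4358/((2199 + 36) + 1070) = -4358/(2235 + 1070) = -4358/3305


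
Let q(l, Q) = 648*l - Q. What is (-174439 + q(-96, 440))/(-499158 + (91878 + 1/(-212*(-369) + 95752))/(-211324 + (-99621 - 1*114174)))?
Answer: 17535476969654940/36918841619486401 ≈ 0.47497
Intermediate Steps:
q(l, Q) = -Q + 648*l
(-174439 + q(-96, 440))/(-499158 + (91878 + 1/(-212*(-369) + 95752))/(-211324 + (-99621 - 1*114174))) = (-174439 + (-1*440 + 648*(-96)))/(-499158 + (91878 + 1/(-212*(-369) + 95752))/(-211324 + (-99621 - 1*114174))) = (-174439 + (-440 - 62208))/(-499158 + (91878 + 1/(78228 + 95752))/(-211324 + (-99621 - 114174))) = (-174439 - 62648)/(-499158 + (91878 + 1/173980)/(-211324 - 213795)) = -237087/(-499158 + (91878 + 1/173980)/(-425119)) = -237087/(-499158 + (15984934441/173980)*(-1/425119)) = -237087/(-499158 - 15984934441/73962203620) = -237087/(-36918841619486401/73962203620) = -237087*(-73962203620/36918841619486401) = 17535476969654940/36918841619486401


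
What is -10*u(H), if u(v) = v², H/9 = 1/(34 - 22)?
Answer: -45/8 ≈ -5.6250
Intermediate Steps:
H = ¾ (H = 9/(34 - 22) = 9/12 = 9*(1/12) = ¾ ≈ 0.75000)
-10*u(H) = -10*(¾)² = -10*9/16 = -45/8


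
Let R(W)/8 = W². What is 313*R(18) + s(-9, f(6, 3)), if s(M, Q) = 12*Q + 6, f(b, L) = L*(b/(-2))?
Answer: 811194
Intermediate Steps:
f(b, L) = -L*b/2 (f(b, L) = L*(b*(-½)) = L*(-b/2) = -L*b/2)
s(M, Q) = 6 + 12*Q
R(W) = 8*W²
313*R(18) + s(-9, f(6, 3)) = 313*(8*18²) + (6 + 12*(-½*3*6)) = 313*(8*324) + (6 + 12*(-9)) = 313*2592 + (6 - 108) = 811296 - 102 = 811194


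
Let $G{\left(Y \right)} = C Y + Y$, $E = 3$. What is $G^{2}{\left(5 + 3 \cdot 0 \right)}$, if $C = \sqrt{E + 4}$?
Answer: $200 + 50 \sqrt{7} \approx 332.29$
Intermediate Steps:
$C = \sqrt{7}$ ($C = \sqrt{3 + 4} = \sqrt{7} \approx 2.6458$)
$G{\left(Y \right)} = Y + Y \sqrt{7}$ ($G{\left(Y \right)} = \sqrt{7} Y + Y = Y \sqrt{7} + Y = Y + Y \sqrt{7}$)
$G^{2}{\left(5 + 3 \cdot 0 \right)} = \left(\left(5 + 3 \cdot 0\right) \left(1 + \sqrt{7}\right)\right)^{2} = \left(\left(5 + 0\right) \left(1 + \sqrt{7}\right)\right)^{2} = \left(5 \left(1 + \sqrt{7}\right)\right)^{2} = \left(5 + 5 \sqrt{7}\right)^{2}$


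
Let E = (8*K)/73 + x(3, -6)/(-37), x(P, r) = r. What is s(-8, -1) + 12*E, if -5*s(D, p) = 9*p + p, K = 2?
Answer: 17762/2701 ≈ 6.5761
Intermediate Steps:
s(D, p) = -2*p (s(D, p) = -(9*p + p)/5 = -2*p)
E = 1030/2701 (E = (8*2)/73 - 6/(-37) = 16*(1/73) - 6*(-1/37) = 16/73 + 6/37 = 1030/2701 ≈ 0.38134)
s(-8, -1) + 12*E = -2*(-1) + 12*(1030/2701) = 2 + 12360/2701 = 17762/2701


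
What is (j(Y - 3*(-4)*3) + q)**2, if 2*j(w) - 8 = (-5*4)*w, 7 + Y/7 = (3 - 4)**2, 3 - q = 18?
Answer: 2401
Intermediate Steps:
q = -15 (q = 3 - 1*18 = 3 - 18 = -15)
Y = -42 (Y = -49 + 7*(3 - 4)**2 = -49 + 7*(-1)**2 = -49 + 7*1 = -49 + 7 = -42)
j(w) = 4 - 10*w (j(w) = 4 + ((-5*4)*w)/2 = 4 + (-20*w)/2 = 4 - 10*w)
(j(Y - 3*(-4)*3) + q)**2 = ((4 - 10*(-42 - 3*(-4)*3)) - 15)**2 = ((4 - 10*(-42 - (-12)*3)) - 15)**2 = ((4 - 10*(-42 - 1*(-36))) - 15)**2 = ((4 - 10*(-42 + 36)) - 15)**2 = ((4 - 10*(-6)) - 15)**2 = ((4 + 60) - 15)**2 = (64 - 15)**2 = 49**2 = 2401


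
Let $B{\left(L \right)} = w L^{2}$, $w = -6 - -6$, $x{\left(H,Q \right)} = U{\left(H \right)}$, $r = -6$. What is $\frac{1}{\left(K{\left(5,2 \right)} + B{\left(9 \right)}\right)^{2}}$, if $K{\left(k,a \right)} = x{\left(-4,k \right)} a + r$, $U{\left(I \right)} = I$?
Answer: $\frac{1}{196} \approx 0.005102$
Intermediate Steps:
$x{\left(H,Q \right)} = H$
$w = 0$ ($w = -6 + 6 = 0$)
$K{\left(k,a \right)} = -6 - 4 a$ ($K{\left(k,a \right)} = - 4 a - 6 = -6 - 4 a$)
$B{\left(L \right)} = 0$ ($B{\left(L \right)} = 0 L^{2} = 0$)
$\frac{1}{\left(K{\left(5,2 \right)} + B{\left(9 \right)}\right)^{2}} = \frac{1}{\left(\left(-6 - 8\right) + 0\right)^{2}} = \frac{1}{\left(-14 + 0\right)^{2}} = \frac{1}{\left(-14\right)^{2}} = \frac{1}{196}$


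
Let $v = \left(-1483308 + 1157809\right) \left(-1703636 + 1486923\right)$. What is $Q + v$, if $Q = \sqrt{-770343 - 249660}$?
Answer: $70539864787 + i \sqrt{1020003} \approx 7.054 \cdot 10^{10} + 1010.0 i$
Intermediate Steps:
$v = 70539864787$ ($v = \left(-325499\right) \left(-216713\right) = 70539864787$)
$Q = i \sqrt{1020003}$ ($Q = \sqrt{-1020003} = i \sqrt{1020003} \approx 1010.0 i$)
$Q + v = i \sqrt{1020003} + 70539864787 = 70539864787 + i \sqrt{1020003}$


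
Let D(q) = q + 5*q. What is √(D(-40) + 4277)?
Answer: √4037 ≈ 63.537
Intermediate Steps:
D(q) = 6*q
√(D(-40) + 4277) = √(6*(-40) + 4277) = √(-240 + 4277) = √4037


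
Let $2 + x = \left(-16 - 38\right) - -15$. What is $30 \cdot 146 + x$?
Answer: $4339$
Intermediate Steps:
$x = -41$ ($x = -2 - 39 = -41$)
$30 \cdot 146 + x = 30 \cdot 146 - 41 = 4380 - 41 = 4339$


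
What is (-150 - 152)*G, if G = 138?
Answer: -41676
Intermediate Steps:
(-150 - 152)*G = (-150 - 152)*138 = -302*138 = -41676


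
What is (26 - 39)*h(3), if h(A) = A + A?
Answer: -78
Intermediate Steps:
h(A) = 2*A
(26 - 39)*h(3) = (26 - 39)*(2*3) = -13*6 = -78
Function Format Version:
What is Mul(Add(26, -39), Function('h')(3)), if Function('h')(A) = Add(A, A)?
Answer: -78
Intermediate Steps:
Function('h')(A) = Mul(2, A)
Mul(Add(26, -39), Function('h')(3)) = Mul(Add(26, -39), Mul(2, 3)) = Mul(-13, 6) = -78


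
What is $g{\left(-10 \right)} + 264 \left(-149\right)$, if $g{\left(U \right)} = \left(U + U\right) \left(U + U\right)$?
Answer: $-38936$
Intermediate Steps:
$g{\left(U \right)} = 4 U^{2}$ ($g{\left(U \right)} = 2 U 2 U = 4 U^{2}$)
$g{\left(-10 \right)} + 264 \left(-149\right) = 4 \left(-10\right)^{2} + 264 \left(-149\right) = 4 \cdot 100 - 39336 = 400 - 39336 = -38936$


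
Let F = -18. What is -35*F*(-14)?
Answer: -8820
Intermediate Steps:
-35*F*(-14) = -35*(-18)*(-14) = 630*(-14) = -8820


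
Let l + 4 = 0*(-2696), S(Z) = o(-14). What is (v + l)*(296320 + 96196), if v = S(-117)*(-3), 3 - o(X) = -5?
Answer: -10990448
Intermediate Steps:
o(X) = 8 (o(X) = 3 - 1*(-5) = 3 + 5 = 8)
S(Z) = 8
v = -24 (v = 8*(-3) = -24)
l = -4 (l = -4 + 0*(-2696) = -4 + 0 = -4)
(v + l)*(296320 + 96196) = (-24 - 4)*(296320 + 96196) = -28*392516 = -10990448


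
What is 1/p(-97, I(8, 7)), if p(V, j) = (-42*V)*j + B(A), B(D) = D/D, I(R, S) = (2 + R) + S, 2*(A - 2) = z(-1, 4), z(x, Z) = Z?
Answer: 1/69259 ≈ 1.4439e-5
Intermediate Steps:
A = 4 (A = 2 + (½)*4 = 2 + 2 = 4)
I(R, S) = 2 + R + S
B(D) = 1
p(V, j) = 1 - 42*V*j (p(V, j) = (-42*V)*j + 1 = -42*V*j + 1 = 1 - 42*V*j)
1/p(-97, I(8, 7)) = 1/(1 - 42*(-97)*(2 + 8 + 7)) = 1/(1 - 42*(-97)*17) = 1/(1 + 69258) = 1/69259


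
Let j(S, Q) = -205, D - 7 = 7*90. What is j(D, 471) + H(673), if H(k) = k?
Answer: 468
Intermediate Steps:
D = 637 (D = 7 + 7*90 = 7 + 630 = 637)
j(D, 471) + H(673) = -205 + 673 = 468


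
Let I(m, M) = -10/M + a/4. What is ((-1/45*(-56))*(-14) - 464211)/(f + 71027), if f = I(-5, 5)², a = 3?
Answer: -334244464/51140565 ≈ -6.5358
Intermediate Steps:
I(m, M) = ¾ - 10/M (I(m, M) = -10/M + 3/4 = -10/M + 3*(¼) = -10/M + ¾ = ¾ - 10/M)
f = 25/16 (f = (¾ - 10/5)² = (¾ - 10*⅕)² = (¾ - 2)² = (-5/4)² = 25/16 ≈ 1.5625)
((-1/45*(-56))*(-14) - 464211)/(f + 71027) = ((-1/45*(-56))*(-14) - 464211)/(25/16 + 71027) = ((-1*1/45*(-56))*(-14) - 464211)/(1136457/16) = (-1/45*(-56)*(-14) - 464211)*(16/1136457) = ((56/45)*(-14) - 464211)*(16/1136457) = (-784/45 - 464211)*(16/1136457) = -20890279/45*16/1136457 = -334244464/51140565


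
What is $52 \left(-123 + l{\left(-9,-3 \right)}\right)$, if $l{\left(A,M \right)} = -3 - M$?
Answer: $-6396$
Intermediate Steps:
$52 \left(-123 + l{\left(-9,-3 \right)}\right) = 52 \left(-123 - 0\right) = 52 \left(-123 + \left(-3 + 3\right)\right) = 52 \left(-123 + 0\right) = 52 \left(-123\right) = -6396$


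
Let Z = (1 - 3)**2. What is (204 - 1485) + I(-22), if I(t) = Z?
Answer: -1277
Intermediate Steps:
Z = 4 (Z = (-2)**2 = 4)
I(t) = 4
(204 - 1485) + I(-22) = (204 - 1485) + 4 = -1281 + 4 = -1277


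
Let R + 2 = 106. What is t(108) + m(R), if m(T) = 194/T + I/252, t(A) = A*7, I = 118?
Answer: 2484301/3276 ≈ 758.33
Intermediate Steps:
R = 104 (R = -2 + 106 = 104)
t(A) = 7*A
m(T) = 59/126 + 194/T (m(T) = 194/T + 118/252 = 194/T + 118*(1/252) = 194/T + 59/126 = 59/126 + 194/T)
t(108) + m(R) = 7*108 + (59/126 + 194/104) = 756 + (59/126 + 194*(1/104)) = 756 + (59/126 + 97/52) = 756 + 7645/3276 = 2484301/3276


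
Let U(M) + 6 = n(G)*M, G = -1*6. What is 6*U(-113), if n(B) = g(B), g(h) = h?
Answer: 4032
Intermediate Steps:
G = -6
n(B) = B
U(M) = -6 - 6*M
6*U(-113) = 6*(-6 - 6*(-113)) = 6*(-6 + 678) = 6*672 = 4032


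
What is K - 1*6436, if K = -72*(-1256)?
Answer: 83996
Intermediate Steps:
K = 90432
K - 1*6436 = 90432 - 1*6436 = 90432 - 6436 = 83996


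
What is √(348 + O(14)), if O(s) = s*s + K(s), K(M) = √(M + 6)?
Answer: √(544 + 2*√5) ≈ 23.419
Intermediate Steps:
K(M) = √(6 + M)
O(s) = s² + √(6 + s) (O(s) = s*s + √(6 + s) = s² + √(6 + s))
√(348 + O(14)) = √(348 + (14² + √(6 + 14))) = √(348 + (196 + √20)) = √(348 + (196 + 2*√5)) = √(544 + 2*√5)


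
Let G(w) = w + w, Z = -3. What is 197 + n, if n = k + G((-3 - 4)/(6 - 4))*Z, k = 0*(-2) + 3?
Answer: 221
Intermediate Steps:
G(w) = 2*w
k = 3 (k = 0 + 3 = 3)
n = 24 (n = 3 + (2*((-3 - 4)/(6 - 4)))*(-3) = 3 + (2*(-7/2))*(-3) = 3 - 7*(-3) = 3 + 21 = 24)
197 + n = 197 + 24 = 221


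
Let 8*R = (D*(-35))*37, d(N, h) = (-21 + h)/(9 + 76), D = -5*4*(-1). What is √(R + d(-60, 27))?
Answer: I*√93561710/170 ≈ 56.898*I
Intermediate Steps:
D = 20 (D = -20*(-1) = 20)
d(N, h) = -21/85 + h/85 (d(N, h) = (-21 + h)/85 = (-21 + h)*(1/85) = -21/85 + h/85)
R = -6475/2 (R = ((20*(-35))*37)/8 = (-700*37)/8 = (⅛)*(-25900) = -6475/2 ≈ -3237.5)
√(R + d(-60, 27)) = √(-6475/2 + (-21/85 + (1/85)*27)) = √(-6475/2 + (-21/85 + 27/85)) = √(-6475/2 + 6/85) = √(-550363/170) = I*√93561710/170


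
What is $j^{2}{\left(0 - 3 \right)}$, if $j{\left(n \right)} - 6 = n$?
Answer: $9$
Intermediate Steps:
$j{\left(n \right)} = 6 + n$
$j^{2}{\left(0 - 3 \right)} = \left(6 + \left(0 - 3\right)\right)^{2} = \left(6 - 3\right)^{2} = 3^{2} = 9$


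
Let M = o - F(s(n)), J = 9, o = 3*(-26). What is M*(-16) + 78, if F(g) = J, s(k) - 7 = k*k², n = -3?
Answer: 1470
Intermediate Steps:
s(k) = 7 + k³ (s(k) = 7 + k*k² = 7 + k³)
o = -78
F(g) = 9
M = -87 (M = -78 - 1*9 = -78 - 9 = -87)
M*(-16) + 78 = -87*(-16) + 78 = 1392 + 78 = 1470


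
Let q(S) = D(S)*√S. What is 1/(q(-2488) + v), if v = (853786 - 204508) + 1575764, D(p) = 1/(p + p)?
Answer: 22143617984/49270480046355329 + 4*I*√622/49270480046355329 ≈ 4.4943e-7 + 2.0247e-15*I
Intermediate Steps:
D(p) = 1/(2*p)
v = 2225042 (v = 649278 + 1575764 = 2225042)
q(S) = 1/(2*√S) (q(S) = (1/(2*S))*√S = 1/(2*√S))
1/(q(-2488) + v) = 1/(1/(2*√(-2488)) + 2225042) = 1/((-I*√622/1244)/2 + 2225042) = 1/(-I*√622/2488 + 2225042) = 1/(2225042 - I*√622/2488)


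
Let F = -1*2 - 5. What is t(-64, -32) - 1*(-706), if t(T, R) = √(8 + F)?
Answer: 707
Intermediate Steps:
F = -7 (F = -2 - 5 = -7)
t(T, R) = 1 (t(T, R) = √(8 - 7) = √1 = 1)
t(-64, -32) - 1*(-706) = 1 - 1*(-706) = 1 + 706 = 707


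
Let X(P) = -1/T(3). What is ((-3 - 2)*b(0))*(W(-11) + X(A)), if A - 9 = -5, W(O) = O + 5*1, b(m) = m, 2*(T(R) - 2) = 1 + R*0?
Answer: 0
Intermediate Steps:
T(R) = 5/2 (T(R) = 2 + (1 + R*0)/2 = 2 + (1 + 0)/2 = 2 + (1/2)*1 = 2 + 1/2 = 5/2)
W(O) = 5 + O (W(O) = O + 5 = 5 + O)
A = 4 (A = 9 - 5 = 4)
X(P) = -2/5 (X(P) = -1/5/2 = -1*2/5 = -2/5)
((-3 - 2)*b(0))*(W(-11) + X(A)) = ((-3 - 2)*0)*((5 - 11) - 2/5) = (-5*0)*(-6 - 2/5) = 0*(-32/5) = 0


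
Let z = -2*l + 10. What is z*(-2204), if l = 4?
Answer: -4408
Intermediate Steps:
z = 2 (z = -2*4 + 10 = -8 + 10 = 2)
z*(-2204) = 2*(-2204) = -4408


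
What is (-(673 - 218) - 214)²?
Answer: 447561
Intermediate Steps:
(-(673 - 218) - 214)² = (-1*455 - 214)² = (-455 - 214)² = (-669)² = 447561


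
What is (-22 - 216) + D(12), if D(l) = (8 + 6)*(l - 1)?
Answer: -84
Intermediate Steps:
D(l) = -14 + 14*l (D(l) = 14*(-1 + l) = -14 + 14*l)
(-22 - 216) + D(12) = (-22 - 216) + (-14 + 14*12) = -238 + (-14 + 168) = -238 + 154 = -84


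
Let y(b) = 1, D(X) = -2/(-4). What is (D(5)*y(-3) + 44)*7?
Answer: 623/2 ≈ 311.50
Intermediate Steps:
D(X) = ½ (D(X) = -2*(-¼) = ½)
(D(5)*y(-3) + 44)*7 = ((½)*1 + 44)*7 = (½ + 44)*7 = (89/2)*7 = 623/2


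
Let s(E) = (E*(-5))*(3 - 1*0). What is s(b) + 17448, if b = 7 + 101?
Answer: 15828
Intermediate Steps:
b = 108
s(E) = -15*E (s(E) = (-5*E)*(3 + 0) = -5*E*3 = -15*E)
s(b) + 17448 = -15*108 + 17448 = -1620 + 17448 = 15828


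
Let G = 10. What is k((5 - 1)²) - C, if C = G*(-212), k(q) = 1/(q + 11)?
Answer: 57241/27 ≈ 2120.0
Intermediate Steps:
k(q) = 1/(11 + q)
C = -2120 (C = 10*(-212) = -2120)
k((5 - 1)²) - C = 1/(11 + (5 - 1)²) - 1*(-2120) = 1/(11 + 4²) + 2120 = 1/(11 + 16) + 2120 = 1/27 + 2120 = 57241/27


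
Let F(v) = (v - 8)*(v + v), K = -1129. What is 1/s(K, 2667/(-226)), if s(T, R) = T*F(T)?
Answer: -1/2898533634 ≈ -3.4500e-10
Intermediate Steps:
F(v) = 2*v*(-8 + v) (F(v) = (-8 + v)*(2*v) = 2*v*(-8 + v))
s(T, R) = 2*T**2*(-8 + T) (s(T, R) = T*(2*T*(-8 + T)) = 2*T**2*(-8 + T))
1/s(K, 2667/(-226)) = 1/(2*(-1129)**2*(-8 - 1129)) = 1/(2*1274641*(-1137)) = 1/(-2898533634) = -1/2898533634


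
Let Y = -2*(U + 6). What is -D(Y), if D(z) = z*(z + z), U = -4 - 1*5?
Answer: -72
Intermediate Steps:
U = -9 (U = -4 - 5 = -9)
Y = 6 (Y = -2*(-9 + 6) = -2*(-3) = 6)
D(z) = 2*z² (D(z) = z*(2*z) = 2*z²)
-D(Y) = -2*6² = -2*36 = -1*72 = -72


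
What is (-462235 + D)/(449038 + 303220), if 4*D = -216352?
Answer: -516323/752258 ≈ -0.68636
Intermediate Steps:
D = -54088 (D = (¼)*(-216352) = -54088)
(-462235 + D)/(449038 + 303220) = (-462235 - 54088)/(449038 + 303220) = -516323/752258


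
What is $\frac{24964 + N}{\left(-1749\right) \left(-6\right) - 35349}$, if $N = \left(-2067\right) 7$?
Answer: $- \frac{2099}{4971} \approx -0.42225$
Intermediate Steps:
$N = -14469$
$\frac{24964 + N}{\left(-1749\right) \left(-6\right) - 35349} = \frac{24964 - 14469}{\left(-1749\right) \left(-6\right) - 35349} = \frac{10495}{10494 - 35349} = \frac{10495}{-24855} = 10495 \left(- \frac{1}{24855}\right) = - \frac{2099}{4971}$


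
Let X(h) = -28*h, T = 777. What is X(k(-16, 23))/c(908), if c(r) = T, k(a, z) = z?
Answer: -92/111 ≈ -0.82883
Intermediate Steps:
c(r) = 777
X(k(-16, 23))/c(908) = -28*23/777 = -644*1/777 = -92/111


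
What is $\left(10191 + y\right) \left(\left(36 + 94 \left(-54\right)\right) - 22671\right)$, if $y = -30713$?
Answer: $568685142$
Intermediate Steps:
$\left(10191 + y\right) \left(\left(36 + 94 \left(-54\right)\right) - 22671\right) = \left(10191 - 30713\right) \left(\left(36 + 94 \left(-54\right)\right) - 22671\right) = - 20522 \left(\left(36 - 5076\right) - 22671\right) = - 20522 \left(-5040 - 22671\right) = \left(-20522\right) \left(-27711\right) = 568685142$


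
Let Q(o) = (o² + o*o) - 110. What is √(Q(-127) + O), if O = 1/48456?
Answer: √2096749656194/8076 ≈ 179.30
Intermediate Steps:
O = 1/48456 ≈ 2.0637e-5
Q(o) = -110 + 2*o² (Q(o) = (o² + o²) - 110 = 2*o² - 110 = -110 + 2*o²)
√(Q(-127) + O) = √((-110 + 2*(-127)²) + 1/48456) = √((-110 + 2*16129) + 1/48456) = √((-110 + 32258) + 1/48456) = √(32148 + 1/48456) = √(1557763489/48456) = √2096749656194/8076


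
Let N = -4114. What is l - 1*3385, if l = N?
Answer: -7499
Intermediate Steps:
l = -4114
l - 1*3385 = -4114 - 1*3385 = -4114 - 3385 = -7499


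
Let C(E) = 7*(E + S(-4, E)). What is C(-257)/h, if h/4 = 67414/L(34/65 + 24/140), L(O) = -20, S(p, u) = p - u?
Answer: 70/33707 ≈ 0.0020767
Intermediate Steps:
C(E) = -28 (C(E) = 7*(E + (-4 - E)) = 7*(-4) = -28)
h = -67414/5 (h = 4*(67414/(-20)) = 4*(67414*(-1/20)) = 4*(-33707/10) = -67414/5 ≈ -13483.)
C(-257)/h = -28/(-67414/5) = -28*(-5/67414) = 70/33707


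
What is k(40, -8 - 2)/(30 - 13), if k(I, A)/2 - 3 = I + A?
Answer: 66/17 ≈ 3.8824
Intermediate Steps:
k(I, A) = 6 + 2*A + 2*I (k(I, A) = 6 + 2*(I + A) = 6 + 2*(A + I) = 6 + (2*A + 2*I) = 6 + 2*A + 2*I)
k(40, -8 - 2)/(30 - 13) = (6 + 2*(-8 - 2) + 2*40)/(30 - 13) = (6 + 2*(-10) + 80)/17 = (6 - 20 + 80)/17 = (1/17)*66 = 66/17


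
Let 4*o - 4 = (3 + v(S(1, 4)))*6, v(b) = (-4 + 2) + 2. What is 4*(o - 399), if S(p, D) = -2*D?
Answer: -1574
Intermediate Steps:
v(b) = 0 (v(b) = -2 + 2 = 0)
o = 11/2 (o = 1 + ((3 + 0)*6)/4 = 1 + (3*6)/4 = 1 + (¼)*18 = 1 + 9/2 = 11/2 ≈ 5.5000)
4*(o - 399) = 4*(11/2 - 399) = 4*(-787/2) = -1574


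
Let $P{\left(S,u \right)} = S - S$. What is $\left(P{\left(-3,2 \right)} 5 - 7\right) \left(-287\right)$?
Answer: $2009$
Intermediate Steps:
$P{\left(S,u \right)} = 0$
$\left(P{\left(-3,2 \right)} 5 - 7\right) \left(-287\right) = \left(0 \cdot 5 - 7\right) \left(-287\right) = \left(0 - 7\right) \left(-287\right) = \left(-7\right) \left(-287\right) = 2009$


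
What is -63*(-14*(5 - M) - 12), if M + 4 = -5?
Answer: 13104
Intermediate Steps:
M = -9 (M = -4 - 5 = -9)
-63*(-14*(5 - M) - 12) = -63*(-14*(5 - 1*(-9)) - 12) = -63*(-14*(5 + 9) - 12) = -63*(-14*14 - 12) = -63*(-196 - 12) = -63*(-208) = 13104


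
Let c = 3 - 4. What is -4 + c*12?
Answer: -16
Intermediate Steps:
c = -1
-4 + c*12 = -4 - 1*12 = -4 - 12 = -16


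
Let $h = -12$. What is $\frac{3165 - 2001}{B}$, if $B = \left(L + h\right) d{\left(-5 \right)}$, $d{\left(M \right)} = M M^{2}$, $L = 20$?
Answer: $- \frac{291}{250} \approx -1.164$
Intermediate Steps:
$d{\left(M \right)} = M^{3}$
$B = -1000$ ($B = \left(20 - 12\right) \left(-5\right)^{3} = 8 \left(-125\right) = -1000$)
$\frac{3165 - 2001}{B} = \frac{3165 - 2001}{-1000} = 1164 \left(- \frac{1}{1000}\right) = - \frac{291}{250}$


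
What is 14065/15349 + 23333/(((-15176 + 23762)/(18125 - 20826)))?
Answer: -967210562027/131786514 ≈ -7339.2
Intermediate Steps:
14065/15349 + 23333/(((-15176 + 23762)/(18125 - 20826))) = 14065*(1/15349) + 23333/((8586/(-2701))) = 14065/15349 + 23333/((8586*(-1/2701))) = 14065/15349 + 23333/(-8586/2701) = 14065/15349 + 23333*(-2701/8586) = 14065/15349 - 63022433/8586 = -967210562027/131786514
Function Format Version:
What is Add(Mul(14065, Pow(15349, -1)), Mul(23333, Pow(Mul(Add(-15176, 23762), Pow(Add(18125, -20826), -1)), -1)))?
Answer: Rational(-967210562027, 131786514) ≈ -7339.2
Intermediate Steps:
Add(Mul(14065, Pow(15349, -1)), Mul(23333, Pow(Mul(Add(-15176, 23762), Pow(Add(18125, -20826), -1)), -1))) = Add(Mul(14065, Rational(1, 15349)), Mul(23333, Pow(Mul(8586, Pow(-2701, -1)), -1))) = Add(Rational(14065, 15349), Mul(23333, Pow(Mul(8586, Rational(-1, 2701)), -1))) = Add(Rational(14065, 15349), Mul(23333, Pow(Rational(-8586, 2701), -1))) = Add(Rational(14065, 15349), Mul(23333, Rational(-2701, 8586))) = Add(Rational(14065, 15349), Rational(-63022433, 8586)) = Rational(-967210562027, 131786514)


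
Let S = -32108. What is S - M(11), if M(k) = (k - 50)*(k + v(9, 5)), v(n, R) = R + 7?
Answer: -31211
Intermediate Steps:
v(n, R) = 7 + R
M(k) = (-50 + k)*(12 + k) (M(k) = (k - 50)*(k + (7 + 5)) = (-50 + k)*(k + 12) = (-50 + k)*(12 + k))
S - M(11) = -32108 - (-600 + 11² - 38*11) = -32108 - (-600 + 121 - 418) = -32108 - 1*(-897) = -32108 + 897 = -31211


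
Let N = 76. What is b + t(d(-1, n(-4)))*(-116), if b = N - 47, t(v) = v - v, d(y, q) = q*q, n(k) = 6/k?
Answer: 29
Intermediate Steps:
d(y, q) = q²
t(v) = 0
b = 29 (b = 76 - 47 = 29)
b + t(d(-1, n(-4)))*(-116) = 29 + 0*(-116) = 29 + 0 = 29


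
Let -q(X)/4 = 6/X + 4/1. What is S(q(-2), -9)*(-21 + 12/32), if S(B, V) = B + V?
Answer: 2145/8 ≈ 268.13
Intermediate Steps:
q(X) = -16 - 24/X (q(X) = -4*(6/X + 4/1) = -4*(6/X + 4*1) = -4*(6/X + 4) = -4*(4 + 6/X) = -16 - 24/X)
S(q(-2), -9)*(-21 + 12/32) = ((-16 - 24/(-2)) - 9)*(-21 + 12/32) = ((-16 - 24*(-½)) - 9)*(-21 + 12*(1/32)) = ((-16 + 12) - 9)*(-21 + 3/8) = (-4 - 9)*(-165/8) = -13*(-165/8) = 2145/8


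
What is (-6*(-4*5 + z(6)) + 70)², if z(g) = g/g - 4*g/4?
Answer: 48400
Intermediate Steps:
z(g) = 1 - g (z(g) = 1 - 4*g*(¼) = 1 - g)
(-6*(-4*5 + z(6)) + 70)² = (-6*(-4*5 + (1 - 1*6)) + 70)² = (-6*(-20 + (1 - 6)) + 70)² = (-6*(-20 - 5) + 70)² = (-6*(-25) + 70)² = (150 + 70)² = 220² = 48400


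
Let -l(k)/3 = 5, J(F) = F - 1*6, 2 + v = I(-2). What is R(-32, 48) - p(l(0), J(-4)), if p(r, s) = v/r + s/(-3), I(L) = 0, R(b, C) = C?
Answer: 668/15 ≈ 44.533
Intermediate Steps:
v = -2 (v = -2 + 0 = -2)
J(F) = -6 + F (J(F) = F - 6 = -6 + F)
l(k) = -15 (l(k) = -3*5 = -15)
p(r, s) = -2/r - s/3 (p(r, s) = -2/r + s/(-3) = -2/r + s*(-1/3) = -2/r - s/3)
R(-32, 48) - p(l(0), J(-4)) = 48 - (-2/(-15) - (-6 - 4)/3) = 48 - (-2*(-1/15) - 1/3*(-10)) = 48 - (2/15 + 10/3) = 48 - 1*52/15 = 48 - 52/15 = 668/15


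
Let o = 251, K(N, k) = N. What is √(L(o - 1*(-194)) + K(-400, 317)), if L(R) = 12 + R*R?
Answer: √197637 ≈ 444.56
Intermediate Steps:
L(R) = 12 + R²
√(L(o - 1*(-194)) + K(-400, 317)) = √((12 + (251 - 1*(-194))²) - 400) = √((12 + (251 + 194)²) - 400) = √((12 + 445²) - 400) = √((12 + 198025) - 400) = √(198037 - 400) = √197637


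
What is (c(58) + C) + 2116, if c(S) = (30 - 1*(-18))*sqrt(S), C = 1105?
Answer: 3221 + 48*sqrt(58) ≈ 3586.6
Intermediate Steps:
c(S) = 48*sqrt(S) (c(S) = (30 + 18)*sqrt(S) = 48*sqrt(S))
(c(58) + C) + 2116 = (48*sqrt(58) + 1105) + 2116 = (1105 + 48*sqrt(58)) + 2116 = 3221 + 48*sqrt(58)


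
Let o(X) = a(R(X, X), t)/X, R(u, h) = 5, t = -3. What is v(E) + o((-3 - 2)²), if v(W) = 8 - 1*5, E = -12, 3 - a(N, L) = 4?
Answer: 74/25 ≈ 2.9600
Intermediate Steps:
a(N, L) = -1 (a(N, L) = 3 - 1*4 = 3 - 4 = -1)
v(W) = 3 (v(W) = 8 - 5 = 3)
o(X) = -1/X
v(E) + o((-3 - 2)²) = 3 - 1/((-3 - 2)²) = 3 - 1/((-5)²) = 3 - 1/25 = 74/25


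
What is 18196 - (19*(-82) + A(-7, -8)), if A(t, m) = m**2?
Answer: 19690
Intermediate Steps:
18196 - (19*(-82) + A(-7, -8)) = 18196 - (19*(-82) + (-8)**2) = 18196 - (-1558 + 64) = 18196 - 1*(-1494) = 18196 + 1494 = 19690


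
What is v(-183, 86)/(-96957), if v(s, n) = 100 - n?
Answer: -2/13851 ≈ -0.00014439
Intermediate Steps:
v(-183, 86)/(-96957) = (100 - 1*86)/(-96957) = (100 - 86)*(-1/96957) = 14*(-1/96957) = -2/13851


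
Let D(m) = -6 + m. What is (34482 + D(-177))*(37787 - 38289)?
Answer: -17218098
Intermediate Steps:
(34482 + D(-177))*(37787 - 38289) = (34482 + (-6 - 177))*(37787 - 38289) = (34482 - 183)*(-502) = 34299*(-502) = -17218098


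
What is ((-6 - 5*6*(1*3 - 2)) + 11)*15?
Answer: -375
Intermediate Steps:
((-6 - 5*6*(1*3 - 2)) + 11)*15 = ((-6 - 30*(3 - 2)) + 11)*15 = ((-6 - 30) + 11)*15 = (-36 + 11)*15 = -25*15 = -375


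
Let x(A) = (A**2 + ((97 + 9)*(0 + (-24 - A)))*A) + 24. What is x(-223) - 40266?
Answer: -4694475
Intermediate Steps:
x(A) = 24 + A**2 + A*(-2544 - 106*A) (x(A) = (A**2 + (106*(-24 - A))*A) + 24 = (A**2 + (-2544 - 106*A)*A) + 24 = (A**2 + A*(-2544 - 106*A)) + 24 = 24 + A**2 + A*(-2544 - 106*A))
x(-223) - 40266 = (24 - 2544*(-223) - 105*(-223)**2) - 40266 = (24 + 567312 - 105*49729) - 40266 = (24 + 567312 - 5221545) - 40266 = -4654209 - 40266 = -4694475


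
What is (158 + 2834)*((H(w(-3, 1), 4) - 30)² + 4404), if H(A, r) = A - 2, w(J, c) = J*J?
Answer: 14759536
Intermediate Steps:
w(J, c) = J²
H(A, r) = -2 + A
(158 + 2834)*((H(w(-3, 1), 4) - 30)² + 4404) = (158 + 2834)*(((-2 + (-3)²) - 30)² + 4404) = 2992*(((-2 + 9) - 30)² + 4404) = 2992*((7 - 30)² + 4404) = 2992*((-23)² + 4404) = 2992*(529 + 4404) = 2992*4933 = 14759536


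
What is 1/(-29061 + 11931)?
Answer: -1/17130 ≈ -5.8377e-5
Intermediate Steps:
1/(-29061 + 11931) = 1/(-17130) = -1/17130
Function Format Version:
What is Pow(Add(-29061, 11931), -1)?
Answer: Rational(-1, 17130) ≈ -5.8377e-5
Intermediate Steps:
Pow(Add(-29061, 11931), -1) = Pow(-17130, -1) = Rational(-1, 17130)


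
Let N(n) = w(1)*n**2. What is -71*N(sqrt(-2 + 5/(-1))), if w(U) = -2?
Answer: -994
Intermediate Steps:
N(n) = -2*n**2
-71*N(sqrt(-2 + 5/(-1))) = -(-142)*(sqrt(-2 + 5/(-1)))**2 = -(-142)*(sqrt(-2 + 5*(-1)))**2 = -(-142)*(sqrt(-2 - 5))**2 = -(-142)*(sqrt(-7))**2 = -(-142)*(I*sqrt(7))**2 = -(-142)*(-7) = -71*14 = -994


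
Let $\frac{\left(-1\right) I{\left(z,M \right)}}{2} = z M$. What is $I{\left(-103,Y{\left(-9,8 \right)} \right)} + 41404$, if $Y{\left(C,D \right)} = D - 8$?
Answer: $41404$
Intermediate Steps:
$Y{\left(C,D \right)} = -8 + D$
$I{\left(z,M \right)} = - 2 M z$ ($I{\left(z,M \right)} = - 2 z M = - 2 M z$)
$I{\left(-103,Y{\left(-9,8 \right)} \right)} + 41404 = \left(-2\right) \left(-8 + 8\right) \left(-103\right) + 41404 = \left(-2\right) 0 \left(-103\right) + 41404 = 0 + 41404 = 41404$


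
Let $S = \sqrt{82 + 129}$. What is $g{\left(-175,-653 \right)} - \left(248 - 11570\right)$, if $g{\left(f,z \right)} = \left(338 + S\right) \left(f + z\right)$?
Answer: $-268542 - 828 \sqrt{211} \approx -2.8057 \cdot 10^{5}$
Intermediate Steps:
$S = \sqrt{211} \approx 14.526$
$g{\left(f,z \right)} = \left(338 + \sqrt{211}\right) \left(f + z\right)$
$g{\left(-175,-653 \right)} - \left(248 - 11570\right) = \left(338 \left(-175\right) + 338 \left(-653\right) - 175 \sqrt{211} - 653 \sqrt{211}\right) - \left(248 - 11570\right) = \left(-59150 - 220714 - 175 \sqrt{211} - 653 \sqrt{211}\right) - \left(248 - 11570\right) = \left(-279864 - 828 \sqrt{211}\right) - -11322 = \left(-279864 - 828 \sqrt{211}\right) + 11322 = -268542 - 828 \sqrt{211}$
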